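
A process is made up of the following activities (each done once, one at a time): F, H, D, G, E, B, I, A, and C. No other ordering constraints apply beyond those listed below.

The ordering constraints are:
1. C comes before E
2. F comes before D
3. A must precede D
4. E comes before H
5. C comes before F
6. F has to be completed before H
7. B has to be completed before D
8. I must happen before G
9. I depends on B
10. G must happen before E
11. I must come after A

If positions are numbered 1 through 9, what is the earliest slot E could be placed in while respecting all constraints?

Every activity that must precede E has to come before it. Tracing all chains that end at E, those activities are: G, B, I, A, C — 5 in total.
So at minimum 5 activities come before E, putting E no earlier than position 6. That position is achievable by scheduling exactly those predecessors first.

6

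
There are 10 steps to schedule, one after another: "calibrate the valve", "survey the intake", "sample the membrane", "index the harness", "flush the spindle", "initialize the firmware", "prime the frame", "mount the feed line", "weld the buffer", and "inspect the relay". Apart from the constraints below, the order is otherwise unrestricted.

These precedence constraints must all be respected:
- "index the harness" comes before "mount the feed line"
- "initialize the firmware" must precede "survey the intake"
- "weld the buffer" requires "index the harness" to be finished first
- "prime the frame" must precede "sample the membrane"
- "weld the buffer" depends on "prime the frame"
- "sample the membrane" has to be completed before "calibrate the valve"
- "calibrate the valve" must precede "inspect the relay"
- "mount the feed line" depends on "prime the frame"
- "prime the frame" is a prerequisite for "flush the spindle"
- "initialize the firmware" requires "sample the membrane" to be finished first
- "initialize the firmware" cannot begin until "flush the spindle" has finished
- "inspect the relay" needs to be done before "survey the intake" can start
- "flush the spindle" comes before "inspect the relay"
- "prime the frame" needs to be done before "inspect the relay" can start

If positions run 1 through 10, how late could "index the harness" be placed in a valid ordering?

8

The steps that are forced after "index the harness", directly or by a chain of constraints, are "mount the feed line", "weld the buffer". That's 2 steps.
With 2 mandatory successors out of 10 steps total, the latest slot for "index the harness" is 10−2 = 8, and it's reachable by doing all non-successors before "index the harness".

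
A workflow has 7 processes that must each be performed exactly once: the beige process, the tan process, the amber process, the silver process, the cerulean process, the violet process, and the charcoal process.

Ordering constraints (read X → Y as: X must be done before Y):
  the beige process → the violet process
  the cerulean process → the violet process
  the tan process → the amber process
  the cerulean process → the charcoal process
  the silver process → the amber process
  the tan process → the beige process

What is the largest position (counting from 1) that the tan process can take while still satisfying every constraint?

Every process that must follow the tan process has to come after it. Tracing all chains starting from the tan process, those processes are: the beige process, the amber process, the violet process — 3 in total.
So at least 3 processes follow the tan process, putting the tan process no later than position 4. That position is achievable by scheduling everything else first.

4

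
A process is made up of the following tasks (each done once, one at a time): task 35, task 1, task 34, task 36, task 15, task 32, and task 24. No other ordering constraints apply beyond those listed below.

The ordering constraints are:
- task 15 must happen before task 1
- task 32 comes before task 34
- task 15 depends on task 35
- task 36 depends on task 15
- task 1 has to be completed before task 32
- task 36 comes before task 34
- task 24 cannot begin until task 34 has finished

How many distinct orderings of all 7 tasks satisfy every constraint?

Only task 35 has no prerequisites, so it must go first.
Systematically extending each partial ordering one task at a time and counting, there are 3 complete orderings.

3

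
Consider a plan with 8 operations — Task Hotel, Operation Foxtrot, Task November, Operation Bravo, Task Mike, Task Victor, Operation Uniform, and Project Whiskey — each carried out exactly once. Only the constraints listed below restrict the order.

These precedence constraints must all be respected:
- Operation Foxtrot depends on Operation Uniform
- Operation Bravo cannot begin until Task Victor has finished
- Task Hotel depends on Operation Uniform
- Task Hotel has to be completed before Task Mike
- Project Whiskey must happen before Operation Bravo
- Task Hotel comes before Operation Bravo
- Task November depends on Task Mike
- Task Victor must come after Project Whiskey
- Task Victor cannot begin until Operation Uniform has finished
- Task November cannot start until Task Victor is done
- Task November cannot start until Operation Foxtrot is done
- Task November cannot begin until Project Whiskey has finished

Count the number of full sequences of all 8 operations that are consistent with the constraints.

121

2 operations have no prerequisites (Operation Uniform, Project Whiskey), so any of them could come first.
Enumerating by repeatedly choosing an available operation (one whose prerequisites are all placed) gives 121 distinct complete orderings.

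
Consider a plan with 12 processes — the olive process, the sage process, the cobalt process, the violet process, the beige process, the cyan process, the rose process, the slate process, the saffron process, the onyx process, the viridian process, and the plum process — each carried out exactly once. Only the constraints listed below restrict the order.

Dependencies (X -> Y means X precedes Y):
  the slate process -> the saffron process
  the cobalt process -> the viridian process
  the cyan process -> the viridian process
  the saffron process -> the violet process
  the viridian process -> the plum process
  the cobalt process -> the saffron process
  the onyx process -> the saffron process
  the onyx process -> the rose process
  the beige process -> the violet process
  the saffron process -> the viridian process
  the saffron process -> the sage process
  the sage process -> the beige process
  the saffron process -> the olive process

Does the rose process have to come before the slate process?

No

The rose process and the slate process are not related by any chain of constraints.
A valid ordering placing the slate process before the rose process exists, so the answer is no.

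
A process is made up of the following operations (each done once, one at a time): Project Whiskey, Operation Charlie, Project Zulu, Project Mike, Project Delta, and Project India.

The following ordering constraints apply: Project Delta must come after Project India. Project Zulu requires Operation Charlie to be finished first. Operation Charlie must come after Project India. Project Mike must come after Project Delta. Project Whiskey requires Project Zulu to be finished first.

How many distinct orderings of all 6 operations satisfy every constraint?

10

Only Project India has no prerequisites, so it must go first.
Systematically extending each partial ordering one operation at a time and counting, there are 10 complete orderings.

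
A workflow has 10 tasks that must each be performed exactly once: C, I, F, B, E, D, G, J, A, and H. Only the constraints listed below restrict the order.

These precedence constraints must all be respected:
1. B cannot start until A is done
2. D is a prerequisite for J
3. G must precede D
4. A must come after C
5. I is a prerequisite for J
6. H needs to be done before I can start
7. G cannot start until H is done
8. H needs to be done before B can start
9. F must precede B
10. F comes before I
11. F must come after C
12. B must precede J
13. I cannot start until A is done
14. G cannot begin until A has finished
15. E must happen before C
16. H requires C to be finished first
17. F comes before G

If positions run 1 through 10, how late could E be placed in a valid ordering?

1

Every task that must follow E has to come after it. Tracing all chains starting from E, those tasks are: C, I, F, B, D, G, J, A, H — 9 in total.
So at least 9 tasks follow E, putting E no later than position 1. That position is achievable by scheduling everything else first.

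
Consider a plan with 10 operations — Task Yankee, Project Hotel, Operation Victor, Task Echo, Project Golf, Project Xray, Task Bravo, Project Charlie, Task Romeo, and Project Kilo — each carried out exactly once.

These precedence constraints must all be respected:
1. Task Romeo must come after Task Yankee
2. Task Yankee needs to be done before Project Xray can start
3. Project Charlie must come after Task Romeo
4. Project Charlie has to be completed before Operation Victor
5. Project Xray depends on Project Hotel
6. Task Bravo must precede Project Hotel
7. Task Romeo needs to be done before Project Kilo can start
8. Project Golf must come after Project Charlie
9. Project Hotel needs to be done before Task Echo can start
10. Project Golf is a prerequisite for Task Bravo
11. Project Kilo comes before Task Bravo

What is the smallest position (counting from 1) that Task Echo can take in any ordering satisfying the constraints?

The operations that are forced before Task Echo, directly or transitively, are Task Yankee, Project Hotel, Project Golf, Task Bravo, Project Charlie, Task Romeo, Project Kilo. That's 7 operations.
With 7 mandatory predecessors, the earliest Task Echo can sit is position 7+1 = 8, and placing just those 7 first achieves it.

8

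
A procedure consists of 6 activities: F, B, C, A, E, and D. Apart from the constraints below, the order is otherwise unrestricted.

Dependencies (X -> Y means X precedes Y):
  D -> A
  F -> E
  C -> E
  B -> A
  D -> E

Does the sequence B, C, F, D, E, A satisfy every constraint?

Checking each listed constraint against this order: for instance, B is in position 1 and A in position 6, so that constraint holds — and the remaining constraints check out the same way.

Yes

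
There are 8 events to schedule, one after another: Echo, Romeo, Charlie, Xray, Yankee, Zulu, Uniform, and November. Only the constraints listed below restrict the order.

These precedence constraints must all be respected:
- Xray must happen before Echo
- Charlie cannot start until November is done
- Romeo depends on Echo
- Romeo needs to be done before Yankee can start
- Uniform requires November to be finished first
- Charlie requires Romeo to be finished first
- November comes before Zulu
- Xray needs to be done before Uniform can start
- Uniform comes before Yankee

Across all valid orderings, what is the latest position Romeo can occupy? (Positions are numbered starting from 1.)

Following every chain forward from Romeo, the events that must come later are Charlie, Yankee — 2 of them.
With 2 mandatory successors out of 8 events total, the latest slot for Romeo is 8−2 = 6, and it's reachable by doing all non-successors before Romeo.

6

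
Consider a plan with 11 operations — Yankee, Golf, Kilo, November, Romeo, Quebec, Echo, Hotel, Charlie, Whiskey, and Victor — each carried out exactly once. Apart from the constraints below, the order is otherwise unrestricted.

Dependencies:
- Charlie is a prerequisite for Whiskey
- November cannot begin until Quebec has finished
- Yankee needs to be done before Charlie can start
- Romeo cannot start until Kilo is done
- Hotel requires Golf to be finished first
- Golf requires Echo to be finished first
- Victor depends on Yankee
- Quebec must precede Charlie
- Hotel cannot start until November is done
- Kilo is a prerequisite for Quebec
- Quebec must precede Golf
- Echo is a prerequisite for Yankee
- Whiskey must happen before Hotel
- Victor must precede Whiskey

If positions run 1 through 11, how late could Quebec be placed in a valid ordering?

Following every chain forward from Quebec, the operations that must come later are Golf, November, Hotel, Charlie, Whiskey — 5 of them.
So at least 5 operations follow Quebec, putting Quebec no later than position 6. That position is achievable by scheduling everything else first.

6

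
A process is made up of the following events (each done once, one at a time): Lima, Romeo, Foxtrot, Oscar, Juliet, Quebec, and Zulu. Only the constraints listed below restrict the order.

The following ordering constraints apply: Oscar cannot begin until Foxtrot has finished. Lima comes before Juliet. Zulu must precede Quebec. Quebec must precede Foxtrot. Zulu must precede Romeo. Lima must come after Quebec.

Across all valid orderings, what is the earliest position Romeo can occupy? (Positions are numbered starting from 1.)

2

Working backwards through the constraints from Romeo, its only required predecessor is Zulu.
With 1 mandatory predecessor, the earliest Romeo can sit is position 1+1 = 2, and placing just that one first achieves it.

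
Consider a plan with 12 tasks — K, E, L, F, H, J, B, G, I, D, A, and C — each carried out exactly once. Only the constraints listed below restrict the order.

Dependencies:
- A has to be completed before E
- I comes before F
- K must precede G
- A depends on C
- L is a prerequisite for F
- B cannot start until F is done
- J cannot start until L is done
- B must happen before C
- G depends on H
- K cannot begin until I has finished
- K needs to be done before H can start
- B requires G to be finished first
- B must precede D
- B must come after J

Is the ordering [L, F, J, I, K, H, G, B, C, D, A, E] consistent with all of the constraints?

Here I comes after F.
But one of the constraints requires I before F, so this ordering violates it.

No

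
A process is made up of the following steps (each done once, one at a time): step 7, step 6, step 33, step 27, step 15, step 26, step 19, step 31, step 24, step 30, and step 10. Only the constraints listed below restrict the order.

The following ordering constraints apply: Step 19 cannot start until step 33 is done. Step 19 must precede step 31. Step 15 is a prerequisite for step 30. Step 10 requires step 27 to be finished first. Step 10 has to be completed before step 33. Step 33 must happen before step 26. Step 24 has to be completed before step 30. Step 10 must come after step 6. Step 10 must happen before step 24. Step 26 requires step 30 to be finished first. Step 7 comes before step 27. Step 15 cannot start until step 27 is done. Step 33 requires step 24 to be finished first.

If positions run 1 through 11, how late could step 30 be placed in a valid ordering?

The only step forced after step 30 (directly or by a chain) is step 26.
With 1 mandatory successor out of 11 steps total, the latest slot for step 30 is 11−1 = 10, and it's reachable by doing all non-successors before step 30.

10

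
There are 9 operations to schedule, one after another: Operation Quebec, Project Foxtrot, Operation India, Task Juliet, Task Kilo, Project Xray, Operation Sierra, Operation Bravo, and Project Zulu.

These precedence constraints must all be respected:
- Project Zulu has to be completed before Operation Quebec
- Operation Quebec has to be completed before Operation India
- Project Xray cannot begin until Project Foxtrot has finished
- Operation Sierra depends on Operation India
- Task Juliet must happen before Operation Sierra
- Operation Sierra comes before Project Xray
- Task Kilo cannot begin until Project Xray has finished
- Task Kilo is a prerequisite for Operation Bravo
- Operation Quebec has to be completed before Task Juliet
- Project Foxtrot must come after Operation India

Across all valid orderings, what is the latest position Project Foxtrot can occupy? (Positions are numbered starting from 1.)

6

The operations that are forced after Project Foxtrot, directly or by a chain of constraints, are Task Kilo, Project Xray, Operation Bravo. That's 3 operations.
With 3 mandatory successors out of 9 operations total, the latest slot for Project Foxtrot is 9−3 = 6, and it's reachable by doing all non-successors before Project Foxtrot.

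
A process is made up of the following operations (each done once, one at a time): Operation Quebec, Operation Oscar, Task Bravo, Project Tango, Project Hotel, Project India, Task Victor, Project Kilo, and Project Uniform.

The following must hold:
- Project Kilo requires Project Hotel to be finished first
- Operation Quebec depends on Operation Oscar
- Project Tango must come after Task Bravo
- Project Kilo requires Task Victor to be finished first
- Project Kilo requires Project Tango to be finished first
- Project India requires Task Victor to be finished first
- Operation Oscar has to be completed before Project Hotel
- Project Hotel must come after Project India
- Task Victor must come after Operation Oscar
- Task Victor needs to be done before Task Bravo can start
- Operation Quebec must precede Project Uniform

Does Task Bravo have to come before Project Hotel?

Task Bravo and Project Hotel are not related by any chain of constraints.
There exist valid orderings with Project Hotel before Task Bravo, so Task Bravo is not required to come first.

No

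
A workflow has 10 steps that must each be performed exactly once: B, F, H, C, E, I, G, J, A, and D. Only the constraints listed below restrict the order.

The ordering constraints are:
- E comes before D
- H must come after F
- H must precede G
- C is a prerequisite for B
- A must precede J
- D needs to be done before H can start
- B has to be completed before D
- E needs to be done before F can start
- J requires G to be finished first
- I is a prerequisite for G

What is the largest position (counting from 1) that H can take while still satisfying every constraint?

8

Every step that must follow H has to come after it. Tracing all chains starting from H, those steps are: G, J — 2 in total.
With 2 mandatory successors out of 10 steps total, the latest slot for H is 10−2 = 8, and it's reachable by doing all non-successors before H.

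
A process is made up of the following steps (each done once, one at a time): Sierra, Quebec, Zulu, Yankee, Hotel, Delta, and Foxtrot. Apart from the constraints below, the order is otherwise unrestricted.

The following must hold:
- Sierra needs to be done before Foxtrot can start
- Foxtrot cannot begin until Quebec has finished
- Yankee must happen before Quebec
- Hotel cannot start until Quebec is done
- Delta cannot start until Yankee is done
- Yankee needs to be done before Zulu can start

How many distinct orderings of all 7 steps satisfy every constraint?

2 steps have no prerequisites (Sierra, Yankee), so any of them could come first.
Systematically extending each partial ordering one step at a time and counting, there are 190 complete orderings.

190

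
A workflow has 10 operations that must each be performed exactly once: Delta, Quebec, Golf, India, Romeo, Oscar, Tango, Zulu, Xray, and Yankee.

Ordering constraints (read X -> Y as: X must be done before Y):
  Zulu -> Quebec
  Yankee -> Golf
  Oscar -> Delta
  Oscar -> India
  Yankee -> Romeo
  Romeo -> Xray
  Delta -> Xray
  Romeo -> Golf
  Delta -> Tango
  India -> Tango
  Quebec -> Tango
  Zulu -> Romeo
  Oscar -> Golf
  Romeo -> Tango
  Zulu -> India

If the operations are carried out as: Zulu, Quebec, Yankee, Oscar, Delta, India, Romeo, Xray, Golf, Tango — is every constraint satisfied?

Yes

Checking each listed constraint against this order: for instance, Quebec is in position 2 and Tango in position 10, so that constraint holds — and the remaining constraints check out the same way.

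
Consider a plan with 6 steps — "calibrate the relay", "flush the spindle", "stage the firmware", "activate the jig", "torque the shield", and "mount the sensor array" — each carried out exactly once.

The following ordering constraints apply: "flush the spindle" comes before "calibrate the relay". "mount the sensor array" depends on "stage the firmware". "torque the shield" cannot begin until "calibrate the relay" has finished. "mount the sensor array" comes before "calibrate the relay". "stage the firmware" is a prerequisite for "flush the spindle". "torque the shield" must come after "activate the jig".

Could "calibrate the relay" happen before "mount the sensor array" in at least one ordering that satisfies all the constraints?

Following "mount the sensor array" → "calibrate the relay", "mount the sensor array" must precede "calibrate the relay" in every valid ordering.
So no valid ordering can have "calibrate the relay" before "mount the sensor array".

No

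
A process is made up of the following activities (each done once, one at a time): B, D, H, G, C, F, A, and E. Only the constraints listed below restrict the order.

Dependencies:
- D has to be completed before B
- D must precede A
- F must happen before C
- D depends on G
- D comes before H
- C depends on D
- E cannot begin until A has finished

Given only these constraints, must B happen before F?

No

No chain of constraints connects B to F in either direction.
There exist valid orderings with F before B, so B is not required to come first.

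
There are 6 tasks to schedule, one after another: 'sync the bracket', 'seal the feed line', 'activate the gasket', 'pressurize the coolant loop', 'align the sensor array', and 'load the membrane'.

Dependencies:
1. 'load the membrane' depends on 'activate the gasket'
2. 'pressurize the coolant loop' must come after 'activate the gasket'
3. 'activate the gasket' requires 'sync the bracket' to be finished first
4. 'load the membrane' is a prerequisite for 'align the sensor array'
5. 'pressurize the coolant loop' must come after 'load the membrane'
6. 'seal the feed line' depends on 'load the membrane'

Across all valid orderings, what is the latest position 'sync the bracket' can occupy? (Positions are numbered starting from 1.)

1

Following every chain forward from 'sync the bracket', the tasks that must come later are 'seal the feed line', 'activate the gasket', 'pressurize the coolant loop', 'align the sensor array', 'load the membrane' — 5 of them.
So at least 5 tasks follow 'sync the bracket', putting 'sync the bracket' no later than position 1. That position is achievable by scheduling everything else first.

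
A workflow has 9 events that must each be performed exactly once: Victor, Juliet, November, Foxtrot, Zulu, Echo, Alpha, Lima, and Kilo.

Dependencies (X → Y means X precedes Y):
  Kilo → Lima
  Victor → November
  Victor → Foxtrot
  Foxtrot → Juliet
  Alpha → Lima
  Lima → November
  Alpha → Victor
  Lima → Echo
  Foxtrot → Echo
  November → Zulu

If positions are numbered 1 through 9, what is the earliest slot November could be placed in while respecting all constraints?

Working backwards through the constraints from November, its full set of required predecessors is Victor, Alpha, Lima, Kilo — 4 of them.
So at minimum 4 events come before November, putting November no earlier than position 5. That position is achievable by scheduling exactly those predecessors first.

5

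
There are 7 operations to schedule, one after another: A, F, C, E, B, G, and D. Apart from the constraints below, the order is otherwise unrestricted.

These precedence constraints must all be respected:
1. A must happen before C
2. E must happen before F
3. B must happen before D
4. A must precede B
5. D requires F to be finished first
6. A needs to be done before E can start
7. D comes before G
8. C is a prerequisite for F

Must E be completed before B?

No chain of constraints connects E to B in either direction.
A valid ordering placing B before E exists, so the answer is no.

No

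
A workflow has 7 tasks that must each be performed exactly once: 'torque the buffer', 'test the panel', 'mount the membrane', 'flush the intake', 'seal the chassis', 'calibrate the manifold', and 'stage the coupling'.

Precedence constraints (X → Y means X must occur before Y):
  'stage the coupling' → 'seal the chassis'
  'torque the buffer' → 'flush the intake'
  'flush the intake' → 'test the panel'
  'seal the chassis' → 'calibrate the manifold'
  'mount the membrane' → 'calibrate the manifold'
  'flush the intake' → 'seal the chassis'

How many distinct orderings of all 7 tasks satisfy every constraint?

The tasks with no prerequisites are 'torque the buffer', 'mount the membrane', 'stage the coupling'; any of them can be placed first.
Enumerating by repeatedly choosing an available task (one whose prerequisites are all placed) gives 57 distinct complete orderings.

57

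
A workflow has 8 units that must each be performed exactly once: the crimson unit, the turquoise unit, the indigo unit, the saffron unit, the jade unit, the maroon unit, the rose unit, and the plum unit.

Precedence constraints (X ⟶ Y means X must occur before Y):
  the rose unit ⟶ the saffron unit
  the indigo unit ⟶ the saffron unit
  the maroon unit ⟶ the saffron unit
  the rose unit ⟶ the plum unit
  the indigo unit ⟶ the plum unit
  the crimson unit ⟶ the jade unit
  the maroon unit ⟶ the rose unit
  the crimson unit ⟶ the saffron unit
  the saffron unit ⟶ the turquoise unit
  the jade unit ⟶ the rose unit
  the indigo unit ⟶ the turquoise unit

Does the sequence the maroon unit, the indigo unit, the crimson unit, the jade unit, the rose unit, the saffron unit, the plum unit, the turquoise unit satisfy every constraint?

Yes

Checking each listed constraint against this order: for instance, the indigo unit is in position 2 and the turquoise unit in position 8, so that constraint holds — and the remaining constraints check out the same way.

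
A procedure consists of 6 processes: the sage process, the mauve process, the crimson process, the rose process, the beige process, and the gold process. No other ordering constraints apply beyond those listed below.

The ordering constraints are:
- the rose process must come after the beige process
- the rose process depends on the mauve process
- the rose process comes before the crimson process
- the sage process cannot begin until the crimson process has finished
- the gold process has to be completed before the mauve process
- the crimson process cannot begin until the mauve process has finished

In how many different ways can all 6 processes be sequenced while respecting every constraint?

3

The processes with no prerequisites are the beige process, the gold process; any of them can be placed first.
Systematically extending each partial ordering one process at a time and counting, there are 3 complete orderings.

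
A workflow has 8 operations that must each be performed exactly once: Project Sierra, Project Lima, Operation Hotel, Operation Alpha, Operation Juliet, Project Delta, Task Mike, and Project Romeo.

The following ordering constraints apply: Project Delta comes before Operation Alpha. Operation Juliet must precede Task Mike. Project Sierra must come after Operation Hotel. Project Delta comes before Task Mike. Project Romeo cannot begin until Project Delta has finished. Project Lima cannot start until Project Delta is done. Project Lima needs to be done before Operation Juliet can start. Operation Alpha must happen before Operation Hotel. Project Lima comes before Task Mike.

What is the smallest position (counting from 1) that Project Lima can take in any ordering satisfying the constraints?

2

The only operation forced before Project Lima (directly or transitively) is Project Delta.
So at minimum 1 operation comes before Project Lima, putting Project Lima no earlier than position 2. That position is achievable by scheduling exactly that predecessor first.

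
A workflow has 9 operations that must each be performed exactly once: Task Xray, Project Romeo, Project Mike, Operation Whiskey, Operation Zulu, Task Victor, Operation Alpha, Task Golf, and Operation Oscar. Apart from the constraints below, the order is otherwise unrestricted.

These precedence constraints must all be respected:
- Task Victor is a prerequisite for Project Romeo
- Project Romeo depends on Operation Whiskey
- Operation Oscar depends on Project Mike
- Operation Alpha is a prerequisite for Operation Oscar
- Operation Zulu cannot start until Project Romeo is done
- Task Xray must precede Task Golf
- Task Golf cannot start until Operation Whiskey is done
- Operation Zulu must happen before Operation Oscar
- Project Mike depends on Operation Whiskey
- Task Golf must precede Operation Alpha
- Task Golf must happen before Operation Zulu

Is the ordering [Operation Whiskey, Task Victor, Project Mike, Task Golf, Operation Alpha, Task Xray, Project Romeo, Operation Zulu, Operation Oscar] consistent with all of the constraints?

In the proposed order, Task Golf appears before Task Xray.
Since Task Xray is required before Task Golf, the ordering is invalid.

No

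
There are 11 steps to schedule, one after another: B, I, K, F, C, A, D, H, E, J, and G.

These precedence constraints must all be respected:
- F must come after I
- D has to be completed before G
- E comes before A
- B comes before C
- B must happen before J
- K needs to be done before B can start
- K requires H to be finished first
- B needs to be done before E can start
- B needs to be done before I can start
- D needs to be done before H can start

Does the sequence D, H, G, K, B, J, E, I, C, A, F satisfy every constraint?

Yes

Every stated constraint is respected: B sits at position 5, ahead of C at position 9, and each of the other listed pairs likewise has the predecessor earlier in the sequence.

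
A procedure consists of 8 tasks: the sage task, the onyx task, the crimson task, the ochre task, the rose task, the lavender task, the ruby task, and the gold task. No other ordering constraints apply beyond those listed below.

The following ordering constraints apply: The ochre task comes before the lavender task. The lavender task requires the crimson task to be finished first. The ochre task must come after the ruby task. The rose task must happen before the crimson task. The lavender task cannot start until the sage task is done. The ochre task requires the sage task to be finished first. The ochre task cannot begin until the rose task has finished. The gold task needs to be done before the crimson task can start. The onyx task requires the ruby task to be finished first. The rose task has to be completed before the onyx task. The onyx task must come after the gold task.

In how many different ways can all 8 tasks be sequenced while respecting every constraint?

284

4 tasks have no prerequisites (the sage task, the rose task, the ruby task, the gold task), so any of them could come first.
Counting all ways to extend the partial order to a total order gives 284.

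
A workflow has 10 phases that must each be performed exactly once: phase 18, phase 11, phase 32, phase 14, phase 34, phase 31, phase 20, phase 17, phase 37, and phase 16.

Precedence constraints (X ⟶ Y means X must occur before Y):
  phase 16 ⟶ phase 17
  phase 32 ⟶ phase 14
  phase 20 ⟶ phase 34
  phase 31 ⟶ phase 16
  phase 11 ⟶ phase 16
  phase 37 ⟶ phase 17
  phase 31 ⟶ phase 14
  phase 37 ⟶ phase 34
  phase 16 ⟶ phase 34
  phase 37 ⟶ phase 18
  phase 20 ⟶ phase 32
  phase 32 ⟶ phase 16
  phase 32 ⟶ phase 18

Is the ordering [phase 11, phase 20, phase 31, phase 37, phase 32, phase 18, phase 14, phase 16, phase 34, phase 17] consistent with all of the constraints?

Every stated constraint is respected: phase 11 sits at position 1, ahead of phase 16 at position 8, and each of the other listed pairs likewise has the predecessor earlier in the sequence.

Yes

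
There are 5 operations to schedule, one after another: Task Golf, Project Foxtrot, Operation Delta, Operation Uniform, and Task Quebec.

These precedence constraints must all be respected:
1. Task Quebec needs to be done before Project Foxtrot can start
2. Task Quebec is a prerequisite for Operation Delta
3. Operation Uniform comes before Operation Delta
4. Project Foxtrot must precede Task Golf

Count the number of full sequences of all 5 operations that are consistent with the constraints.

9

The operations with no prerequisites are Operation Uniform, Task Quebec; any of them can be placed first.
Counting all ways to extend the partial order to a total order gives 9.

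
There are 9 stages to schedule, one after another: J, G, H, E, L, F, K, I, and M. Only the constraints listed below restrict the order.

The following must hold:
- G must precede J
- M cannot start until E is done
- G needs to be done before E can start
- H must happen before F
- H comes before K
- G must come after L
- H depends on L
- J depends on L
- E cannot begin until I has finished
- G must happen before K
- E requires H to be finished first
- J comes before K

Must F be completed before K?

No

No chain of constraints connects F to K in either direction.
There exist valid orderings with K before F, so F is not required to come first.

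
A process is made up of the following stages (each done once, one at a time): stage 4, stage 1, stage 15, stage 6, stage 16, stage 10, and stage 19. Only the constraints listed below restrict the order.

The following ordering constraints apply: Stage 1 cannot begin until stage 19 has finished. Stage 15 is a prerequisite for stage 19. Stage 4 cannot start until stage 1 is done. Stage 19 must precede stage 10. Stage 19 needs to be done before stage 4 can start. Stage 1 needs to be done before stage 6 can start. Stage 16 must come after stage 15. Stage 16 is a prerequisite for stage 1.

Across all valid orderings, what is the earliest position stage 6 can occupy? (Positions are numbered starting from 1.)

Every stage that must precede stage 6 has to come before it. Tracing all chains that end at stage 6, those stages are: stage 1, stage 15, stage 16, stage 19 — 4 in total.
With 4 mandatory predecessors, the earliest stage 6 can sit is position 4+1 = 5, and placing just those 4 first achieves it.

5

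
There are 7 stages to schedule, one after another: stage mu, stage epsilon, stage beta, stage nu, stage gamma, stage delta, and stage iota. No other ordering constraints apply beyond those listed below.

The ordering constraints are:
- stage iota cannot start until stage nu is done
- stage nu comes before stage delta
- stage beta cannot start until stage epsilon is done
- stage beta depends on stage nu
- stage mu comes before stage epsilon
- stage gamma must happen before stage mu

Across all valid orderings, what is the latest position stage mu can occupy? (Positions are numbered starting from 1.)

5

Following every chain forward from stage mu, the stages that must come later are stage epsilon, stage beta — 2 of them.
So at least 2 stages follow stage mu, putting stage mu no later than position 5. That position is achievable by scheduling everything else first.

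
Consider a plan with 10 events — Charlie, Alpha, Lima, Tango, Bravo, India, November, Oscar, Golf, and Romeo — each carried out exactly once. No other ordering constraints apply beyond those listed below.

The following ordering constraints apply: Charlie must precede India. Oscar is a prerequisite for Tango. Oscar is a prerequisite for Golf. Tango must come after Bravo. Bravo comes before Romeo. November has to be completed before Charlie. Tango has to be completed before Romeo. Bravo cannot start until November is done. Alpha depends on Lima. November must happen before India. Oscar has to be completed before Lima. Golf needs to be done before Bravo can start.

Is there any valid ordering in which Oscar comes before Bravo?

Yes

Every valid ordering already has Oscar before Bravo (the constraints require it), so in particular at least one does.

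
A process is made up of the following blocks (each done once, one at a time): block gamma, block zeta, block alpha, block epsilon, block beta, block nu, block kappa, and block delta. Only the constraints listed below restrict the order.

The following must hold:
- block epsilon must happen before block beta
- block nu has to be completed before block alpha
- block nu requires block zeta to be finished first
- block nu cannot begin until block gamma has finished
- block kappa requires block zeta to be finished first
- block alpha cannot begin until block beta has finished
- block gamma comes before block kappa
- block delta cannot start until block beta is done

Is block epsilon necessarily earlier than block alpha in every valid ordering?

Chaining the stated constraints: block epsilon → block beta → block alpha.
That forces block epsilon before block alpha in every valid schedule.

Yes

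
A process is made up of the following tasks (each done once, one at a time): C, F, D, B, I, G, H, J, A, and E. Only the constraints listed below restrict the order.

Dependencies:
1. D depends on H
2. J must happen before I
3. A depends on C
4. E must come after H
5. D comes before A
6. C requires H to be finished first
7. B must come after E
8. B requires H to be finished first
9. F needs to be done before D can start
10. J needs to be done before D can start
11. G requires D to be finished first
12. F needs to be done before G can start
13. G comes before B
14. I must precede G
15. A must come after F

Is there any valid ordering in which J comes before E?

Nothing in the constraints forces E before J — there is no chain from E to J.
So a valid ordering placing J earlier than E exists.

Yes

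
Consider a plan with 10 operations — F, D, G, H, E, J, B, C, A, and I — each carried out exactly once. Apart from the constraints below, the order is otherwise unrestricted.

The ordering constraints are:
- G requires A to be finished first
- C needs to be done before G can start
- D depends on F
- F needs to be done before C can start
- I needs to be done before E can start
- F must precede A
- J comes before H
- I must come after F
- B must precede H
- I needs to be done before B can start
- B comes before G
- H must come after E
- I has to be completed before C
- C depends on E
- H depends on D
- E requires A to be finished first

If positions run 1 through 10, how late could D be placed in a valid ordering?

Following the constraints forward from D, its only required successor is H.
So at least 1 operation follows D, putting D no later than position 9. That position is achievable by scheduling everything else first.

9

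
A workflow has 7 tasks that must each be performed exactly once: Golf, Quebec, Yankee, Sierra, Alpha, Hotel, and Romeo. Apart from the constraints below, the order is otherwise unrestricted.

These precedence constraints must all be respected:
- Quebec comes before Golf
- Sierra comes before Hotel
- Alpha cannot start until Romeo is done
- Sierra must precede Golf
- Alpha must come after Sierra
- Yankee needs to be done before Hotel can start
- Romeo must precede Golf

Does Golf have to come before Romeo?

No

There is a chain Romeo → Golf, which puts Romeo before Golf.
So Golf does not have to come before Romeo — it cannot.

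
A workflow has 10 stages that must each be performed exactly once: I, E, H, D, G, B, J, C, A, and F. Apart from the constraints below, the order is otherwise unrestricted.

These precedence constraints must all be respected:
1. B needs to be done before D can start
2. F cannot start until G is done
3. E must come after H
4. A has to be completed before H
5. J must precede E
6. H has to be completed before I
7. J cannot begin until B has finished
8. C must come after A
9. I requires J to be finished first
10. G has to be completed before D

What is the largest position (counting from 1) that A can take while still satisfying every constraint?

6

Following every chain forward from A, the stages that must come later are I, E, H, C — 4 of them.
With 4 mandatory successors out of 10 stages total, the latest slot for A is 10−4 = 6, and it's reachable by doing all non-successors before A.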